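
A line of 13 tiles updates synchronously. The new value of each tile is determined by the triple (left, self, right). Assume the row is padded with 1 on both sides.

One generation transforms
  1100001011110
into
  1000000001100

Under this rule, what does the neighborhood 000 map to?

At position 3 the neighborhood is 000; the next row has 0 there.

0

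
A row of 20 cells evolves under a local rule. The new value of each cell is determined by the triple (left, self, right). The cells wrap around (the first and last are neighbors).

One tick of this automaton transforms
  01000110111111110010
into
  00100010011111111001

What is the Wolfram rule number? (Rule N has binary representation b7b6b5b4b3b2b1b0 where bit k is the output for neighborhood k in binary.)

position 9: 111 → 1  (bit 7 = 1)
position 6: 110 → 1  (bit 6 = 1)
position 7: 101 → 0  (bit 5 = 0)
position 2: 100 → 1  (bit 4 = 1)
position 5: 011 → 0  (bit 3 = 0)
position 1: 010 → 0  (bit 2 = 0)
position 0: 001 → 0  (bit 1 = 0)
position 3: 000 → 0  (bit 0 = 0)
bits b7..b0 = 11010000 = 208

208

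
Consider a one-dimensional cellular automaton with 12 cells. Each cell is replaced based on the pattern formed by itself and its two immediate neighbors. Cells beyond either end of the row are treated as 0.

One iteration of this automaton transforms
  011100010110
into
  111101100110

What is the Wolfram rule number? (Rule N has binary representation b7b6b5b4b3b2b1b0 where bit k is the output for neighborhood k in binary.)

position 2: 111 → 1  (bit 7 = 1)
position 3: 110 → 1  (bit 6 = 1)
position 8: 101 → 0  (bit 5 = 0)
position 4: 100 → 0  (bit 4 = 0)
position 1: 011 → 1  (bit 3 = 1)
position 7: 010 → 0  (bit 2 = 0)
position 0: 001 → 1  (bit 1 = 1)
position 5: 000 → 1  (bit 0 = 1)
bits b7..b0 = 11001011 = 203

203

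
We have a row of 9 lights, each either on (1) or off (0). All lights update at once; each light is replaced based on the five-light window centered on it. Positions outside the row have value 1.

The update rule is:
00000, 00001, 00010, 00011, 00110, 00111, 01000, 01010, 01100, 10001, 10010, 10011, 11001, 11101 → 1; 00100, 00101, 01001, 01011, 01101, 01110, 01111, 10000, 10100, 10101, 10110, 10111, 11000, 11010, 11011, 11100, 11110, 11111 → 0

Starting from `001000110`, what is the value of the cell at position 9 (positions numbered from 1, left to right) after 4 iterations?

110111100
010000011
001011110
110000010
position 9 holds 0

0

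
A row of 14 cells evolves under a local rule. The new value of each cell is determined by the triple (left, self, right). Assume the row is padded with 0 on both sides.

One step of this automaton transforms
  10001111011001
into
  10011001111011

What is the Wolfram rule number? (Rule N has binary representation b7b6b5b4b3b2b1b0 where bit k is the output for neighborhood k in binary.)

position 5: 111 → 0  (bit 7 = 0)
position 7: 110 → 1  (bit 6 = 1)
position 8: 101 → 1  (bit 5 = 1)
position 1: 100 → 0  (bit 4 = 0)
position 4: 011 → 1  (bit 3 = 1)
position 0: 010 → 1  (bit 2 = 1)
position 3: 001 → 1  (bit 1 = 1)
position 2: 000 → 0  (bit 0 = 0)
bits b7..b0 = 01101110 = 110

110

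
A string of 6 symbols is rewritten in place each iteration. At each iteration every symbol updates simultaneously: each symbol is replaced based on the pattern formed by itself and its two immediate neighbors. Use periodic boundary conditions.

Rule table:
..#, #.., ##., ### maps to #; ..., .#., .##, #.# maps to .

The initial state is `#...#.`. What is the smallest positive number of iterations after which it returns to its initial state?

.#.#..
#...#.

2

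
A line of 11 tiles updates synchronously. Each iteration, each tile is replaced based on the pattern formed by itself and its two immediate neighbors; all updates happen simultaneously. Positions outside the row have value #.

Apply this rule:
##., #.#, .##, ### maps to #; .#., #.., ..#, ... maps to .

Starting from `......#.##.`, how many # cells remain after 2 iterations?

.......####
.......####
count of #: 4

4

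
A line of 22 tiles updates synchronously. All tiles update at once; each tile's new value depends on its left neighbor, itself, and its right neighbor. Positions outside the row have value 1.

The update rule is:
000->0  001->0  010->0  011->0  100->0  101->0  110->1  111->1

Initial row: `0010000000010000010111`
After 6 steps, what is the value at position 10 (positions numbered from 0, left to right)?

0

0000000000000000000011
0000000000000000000001
0000000000000000000000
0000000000000000000000  (fixed point — unchanged through step 6)
position 10 holds 0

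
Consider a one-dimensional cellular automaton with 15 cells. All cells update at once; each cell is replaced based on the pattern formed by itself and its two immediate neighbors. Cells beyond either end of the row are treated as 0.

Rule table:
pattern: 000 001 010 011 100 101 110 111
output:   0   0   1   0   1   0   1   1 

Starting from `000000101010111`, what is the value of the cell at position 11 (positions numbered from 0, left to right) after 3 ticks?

tick 1: 000000101010011
tick 2: 000000101011001
tick 3: 000000101001101
position 11 holds 1

1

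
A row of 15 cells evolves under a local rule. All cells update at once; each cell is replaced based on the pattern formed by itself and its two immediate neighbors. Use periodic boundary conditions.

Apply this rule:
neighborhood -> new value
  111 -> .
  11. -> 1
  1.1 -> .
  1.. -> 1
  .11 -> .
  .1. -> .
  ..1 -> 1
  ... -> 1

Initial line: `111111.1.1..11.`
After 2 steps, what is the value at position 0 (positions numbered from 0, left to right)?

1

step 1: .....1....11.1.
step 2: 11111.1111.1..1
position 0 holds 1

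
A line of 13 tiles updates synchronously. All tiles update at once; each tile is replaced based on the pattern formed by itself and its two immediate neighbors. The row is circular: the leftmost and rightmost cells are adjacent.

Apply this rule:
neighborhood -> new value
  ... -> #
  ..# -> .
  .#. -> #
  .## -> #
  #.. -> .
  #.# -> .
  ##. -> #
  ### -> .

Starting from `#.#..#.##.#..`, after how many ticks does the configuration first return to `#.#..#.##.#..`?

1

tick 1: #.#..#.##.#..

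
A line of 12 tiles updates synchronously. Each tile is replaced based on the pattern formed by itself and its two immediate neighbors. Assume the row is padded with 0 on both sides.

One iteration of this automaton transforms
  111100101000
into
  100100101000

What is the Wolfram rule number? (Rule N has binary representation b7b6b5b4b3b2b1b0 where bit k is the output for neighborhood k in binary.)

76

position 1: 111 → 0  (bit 7 = 0)
position 3: 110 → 1  (bit 6 = 1)
position 7: 101 → 0  (bit 5 = 0)
position 4: 100 → 0  (bit 4 = 0)
position 0: 011 → 1  (bit 3 = 1)
position 6: 010 → 1  (bit 2 = 1)
position 5: 001 → 0  (bit 1 = 0)
position 10: 000 → 0  (bit 0 = 0)
bits b7..b0 = 01001100 = 76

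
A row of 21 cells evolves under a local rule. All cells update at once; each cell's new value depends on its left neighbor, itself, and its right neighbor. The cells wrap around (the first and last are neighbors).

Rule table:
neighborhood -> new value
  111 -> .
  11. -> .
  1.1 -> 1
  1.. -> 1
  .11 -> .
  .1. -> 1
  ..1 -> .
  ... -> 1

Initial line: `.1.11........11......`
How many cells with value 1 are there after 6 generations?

4

generation 1: .11..1111111...111111
generation 2: 1..1........11.......
generation 3: 11.11111111...111111.
generation 4: ..1........11.......1
generation 5: 1.11111111...111111.1
generation 6: .1........11.......1.
count of 1: 4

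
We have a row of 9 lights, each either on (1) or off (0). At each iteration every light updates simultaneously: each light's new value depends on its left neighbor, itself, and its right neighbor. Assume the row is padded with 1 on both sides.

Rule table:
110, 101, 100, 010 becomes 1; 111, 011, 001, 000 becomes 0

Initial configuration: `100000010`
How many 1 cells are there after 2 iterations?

2

iteration 1: 110000011
iteration 2: 011000000
count of 1: 2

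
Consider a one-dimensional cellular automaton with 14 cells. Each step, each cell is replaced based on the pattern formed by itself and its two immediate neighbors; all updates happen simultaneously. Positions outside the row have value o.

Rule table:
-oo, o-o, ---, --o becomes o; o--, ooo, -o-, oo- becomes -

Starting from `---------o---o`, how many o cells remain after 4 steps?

-oooooooo--ooo
oo--------oo--
---oooooooo--o
-ooo--------oo
count of o: 5

5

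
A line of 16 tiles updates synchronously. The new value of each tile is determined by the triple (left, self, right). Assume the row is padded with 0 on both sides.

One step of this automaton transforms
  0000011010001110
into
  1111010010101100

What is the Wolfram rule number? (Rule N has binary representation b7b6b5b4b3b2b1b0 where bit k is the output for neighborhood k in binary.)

141

position 13: 111 → 1  (bit 7 = 1)
position 6: 110 → 0  (bit 6 = 0)
position 7: 101 → 0  (bit 5 = 0)
position 9: 100 → 0  (bit 4 = 0)
position 5: 011 → 1  (bit 3 = 1)
position 8: 010 → 1  (bit 2 = 1)
position 4: 001 → 0  (bit 1 = 0)
position 0: 000 → 1  (bit 0 = 1)
bits b7..b0 = 10001101 = 141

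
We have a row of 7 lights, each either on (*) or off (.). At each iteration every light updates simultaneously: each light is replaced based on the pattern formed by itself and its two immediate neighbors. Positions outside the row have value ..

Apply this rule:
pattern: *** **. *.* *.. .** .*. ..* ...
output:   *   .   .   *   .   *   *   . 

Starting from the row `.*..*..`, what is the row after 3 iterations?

*.**..*

******.
.****.*
*.**..*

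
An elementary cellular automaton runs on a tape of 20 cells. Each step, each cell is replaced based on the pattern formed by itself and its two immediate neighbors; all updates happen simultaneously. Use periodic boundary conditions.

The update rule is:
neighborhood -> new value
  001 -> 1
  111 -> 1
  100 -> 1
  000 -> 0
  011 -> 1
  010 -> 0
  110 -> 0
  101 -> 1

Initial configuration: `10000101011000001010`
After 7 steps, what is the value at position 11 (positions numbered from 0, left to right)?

1

01001010110100010101
10110101101010101010
01101011010101010101
11010110101010101010
10101101010101010101
01011010101010101011
10110101010101010110
position 11 holds 1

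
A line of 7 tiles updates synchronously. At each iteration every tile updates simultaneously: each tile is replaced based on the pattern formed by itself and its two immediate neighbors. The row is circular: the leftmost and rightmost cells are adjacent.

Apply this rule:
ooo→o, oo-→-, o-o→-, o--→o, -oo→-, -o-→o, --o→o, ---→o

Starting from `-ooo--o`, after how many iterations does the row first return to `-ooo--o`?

7

--o-ooo
ooo--o-
-o-ooo-
oo--o-o
o-ooo--
o--o-oo
-ooo--o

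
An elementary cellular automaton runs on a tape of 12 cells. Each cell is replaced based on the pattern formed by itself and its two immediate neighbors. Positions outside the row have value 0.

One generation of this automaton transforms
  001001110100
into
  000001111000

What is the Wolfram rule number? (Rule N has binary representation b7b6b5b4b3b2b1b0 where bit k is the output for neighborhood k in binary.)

232

position 6: 111 → 1  (bit 7 = 1)
position 7: 110 → 1  (bit 6 = 1)
position 8: 101 → 1  (bit 5 = 1)
position 3: 100 → 0  (bit 4 = 0)
position 5: 011 → 1  (bit 3 = 1)
position 2: 010 → 0  (bit 2 = 0)
position 1: 001 → 0  (bit 1 = 0)
position 0: 000 → 0  (bit 0 = 0)
bits b7..b0 = 11101000 = 232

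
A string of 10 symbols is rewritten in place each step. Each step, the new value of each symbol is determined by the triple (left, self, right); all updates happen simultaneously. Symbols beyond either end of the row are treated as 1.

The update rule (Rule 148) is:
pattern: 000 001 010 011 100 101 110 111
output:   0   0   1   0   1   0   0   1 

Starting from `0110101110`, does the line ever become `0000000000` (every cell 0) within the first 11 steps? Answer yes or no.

0000100100
1000110110
0100000000
0110000000
0001000000
1001100000
0100010000
0110011000
0001000100
1001100110
0100010000
step 11 is 0100010000, still not uniform 0

no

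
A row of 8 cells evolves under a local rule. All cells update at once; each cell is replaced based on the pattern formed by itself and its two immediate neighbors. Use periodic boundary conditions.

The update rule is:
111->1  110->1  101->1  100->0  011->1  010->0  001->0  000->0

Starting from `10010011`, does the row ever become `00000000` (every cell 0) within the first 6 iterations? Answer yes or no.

10000011
10000011  (fixed point — unchanged through iteration 6)
iteration 6 is 10000011, still not uniform 0

no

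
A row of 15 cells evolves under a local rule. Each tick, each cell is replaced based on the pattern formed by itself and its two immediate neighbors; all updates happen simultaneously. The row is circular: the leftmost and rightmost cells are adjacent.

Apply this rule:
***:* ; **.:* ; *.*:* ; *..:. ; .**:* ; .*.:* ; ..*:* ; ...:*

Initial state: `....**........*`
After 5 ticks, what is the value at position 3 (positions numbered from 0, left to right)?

.*****.********
***************
***************  (fixed point — unchanged through tick 5)
position 3 holds *

*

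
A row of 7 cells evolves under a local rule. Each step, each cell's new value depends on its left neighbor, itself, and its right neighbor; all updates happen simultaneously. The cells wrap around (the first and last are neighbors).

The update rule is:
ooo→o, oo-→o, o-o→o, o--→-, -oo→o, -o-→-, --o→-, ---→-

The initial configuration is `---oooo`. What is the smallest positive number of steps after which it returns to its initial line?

1

step 1: ---oooo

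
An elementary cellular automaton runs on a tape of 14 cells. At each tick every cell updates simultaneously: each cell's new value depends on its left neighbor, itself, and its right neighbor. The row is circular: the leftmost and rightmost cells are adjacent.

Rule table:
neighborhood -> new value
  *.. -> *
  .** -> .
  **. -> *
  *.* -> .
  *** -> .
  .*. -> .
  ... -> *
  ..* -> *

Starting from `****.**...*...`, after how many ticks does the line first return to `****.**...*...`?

28

...*..****.***
***.**...*...*
..*..****.***.
**.**...*...**
.*..****.***..
*.**...*...***
*..****.***...
.**...*...****
..****.***...*
**...*...****.
.****.***...*.
*...*...****.*
****.***...*..
...*...****.**
***.***...*..*
..*...****.**.
**.***...*..**
.*...****.**..
*.***...*..***
*...****.**...
.***...*..****
...****.**...*
***...*..****.
..****.**...*.
**...*..****.*
.****.**...*..
*...*..****.**
****.**...*...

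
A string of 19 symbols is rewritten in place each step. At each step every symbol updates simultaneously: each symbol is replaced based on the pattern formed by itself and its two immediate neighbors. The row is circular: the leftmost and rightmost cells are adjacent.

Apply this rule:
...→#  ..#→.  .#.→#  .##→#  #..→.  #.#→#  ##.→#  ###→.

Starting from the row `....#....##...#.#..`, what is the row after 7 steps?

step 1: ###.#.##.##.#.###.#
step 2: ..#############.###
step 3: ..#...........###.#
step 4: ..#.#########.#.###
step 5: ..###.......#####.#
step 6: ..#.#.#####.#...###
step 7: ..#####...###.#.#.#

..#####...###.#.#.#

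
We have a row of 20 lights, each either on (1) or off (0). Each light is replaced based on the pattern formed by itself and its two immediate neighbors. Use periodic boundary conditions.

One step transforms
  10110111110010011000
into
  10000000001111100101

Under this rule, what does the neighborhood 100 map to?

1

At position 10 the neighborhood is 100; the next row has 1 there.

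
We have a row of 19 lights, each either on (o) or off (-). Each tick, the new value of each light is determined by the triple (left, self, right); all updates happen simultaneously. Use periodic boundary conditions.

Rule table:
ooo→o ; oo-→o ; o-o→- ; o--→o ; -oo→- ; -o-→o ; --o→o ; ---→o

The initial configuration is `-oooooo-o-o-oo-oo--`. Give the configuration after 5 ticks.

-oooo-o--oo--ooooo-

o-ooooo-o-o--o--ooo
o--oooo-o-oooooo-oo
ooo-ooo-o--ooooo--o
ooo--oo-ooo-oooooo-
-oooo-o--oo--ooooo-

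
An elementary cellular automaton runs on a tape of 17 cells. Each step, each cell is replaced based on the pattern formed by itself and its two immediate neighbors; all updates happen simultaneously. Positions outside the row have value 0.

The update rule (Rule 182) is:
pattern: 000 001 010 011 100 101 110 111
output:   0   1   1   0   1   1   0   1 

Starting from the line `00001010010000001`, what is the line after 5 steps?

00011111111000011
00101111110100100
01110111101111110
10101011010111101
11111100111011011

11111100111011011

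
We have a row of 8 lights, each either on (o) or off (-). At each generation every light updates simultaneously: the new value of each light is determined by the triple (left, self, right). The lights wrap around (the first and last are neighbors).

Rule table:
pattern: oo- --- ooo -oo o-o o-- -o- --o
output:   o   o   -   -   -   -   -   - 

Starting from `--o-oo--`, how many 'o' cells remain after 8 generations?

o----o-o
o-oo----
---o-oo-
oo----o-
-o-oo---
----o-oo
-oo----o
--o-oo--
count of o: 3

3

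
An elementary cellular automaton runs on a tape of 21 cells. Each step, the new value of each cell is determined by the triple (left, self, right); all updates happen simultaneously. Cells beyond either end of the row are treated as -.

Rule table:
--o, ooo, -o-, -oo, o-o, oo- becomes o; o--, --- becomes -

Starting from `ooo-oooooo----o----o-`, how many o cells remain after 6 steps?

20

step 1: oooooooooo---oo---oo-
step 2: oooooooooo--ooo--ooo-
step 3: oooooooooo-oooo-oooo-
step 4: oooooooooooooooooooo-
step 5: oooooooooooooooooooo-  (fixed point — unchanged through step 6)
count of o: 20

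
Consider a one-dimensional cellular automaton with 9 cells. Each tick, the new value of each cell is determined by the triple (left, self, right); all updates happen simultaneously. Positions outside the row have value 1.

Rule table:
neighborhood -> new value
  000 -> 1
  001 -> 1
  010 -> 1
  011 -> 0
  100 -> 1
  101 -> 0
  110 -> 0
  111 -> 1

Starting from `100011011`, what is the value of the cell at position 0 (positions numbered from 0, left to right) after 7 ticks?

0

tick 1: 011100001
tick 2: 001011110
tick 3: 111001100
tick 4: 110110011
tick 5: 100001101
tick 6: 011110000
tick 7: 001101111
position 0 holds 0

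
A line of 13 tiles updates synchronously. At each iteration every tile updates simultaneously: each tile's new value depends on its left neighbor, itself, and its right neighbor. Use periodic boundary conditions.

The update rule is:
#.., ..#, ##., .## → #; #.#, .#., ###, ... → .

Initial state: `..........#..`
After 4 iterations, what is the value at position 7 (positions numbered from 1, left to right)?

#

.........#.#.
........#...#
#......#.#.#.
.#....#......
position 7 holds #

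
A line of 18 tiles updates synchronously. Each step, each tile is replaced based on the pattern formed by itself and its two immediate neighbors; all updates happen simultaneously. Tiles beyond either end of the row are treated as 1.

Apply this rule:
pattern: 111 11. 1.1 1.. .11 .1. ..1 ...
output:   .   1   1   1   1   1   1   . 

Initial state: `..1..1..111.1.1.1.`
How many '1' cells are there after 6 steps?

step 1: 111111111.11111111
step 2: ........111.......
step 3: 1......11.11.....1
step 4: 11....1111111...11
step 5: .11..11.....11.11.
step 6: 11111111...1111111
count of 1: 15

15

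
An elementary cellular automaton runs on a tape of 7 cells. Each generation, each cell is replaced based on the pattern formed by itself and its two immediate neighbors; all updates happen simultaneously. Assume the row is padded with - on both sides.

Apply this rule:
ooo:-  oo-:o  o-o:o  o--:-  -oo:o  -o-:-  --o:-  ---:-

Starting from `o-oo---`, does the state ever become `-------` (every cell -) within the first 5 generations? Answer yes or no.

generation 1: -ooo---
generation 2: -o-o---
generation 3: --o----
generation 4: -------
all cells are - at generation 4

yes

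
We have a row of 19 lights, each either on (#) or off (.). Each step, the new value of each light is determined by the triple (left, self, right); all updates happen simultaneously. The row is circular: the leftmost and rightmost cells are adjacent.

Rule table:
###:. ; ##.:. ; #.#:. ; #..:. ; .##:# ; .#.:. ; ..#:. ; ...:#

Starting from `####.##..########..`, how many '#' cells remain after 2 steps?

#....#...#.........
..##...#...#######.
count of #: 10

10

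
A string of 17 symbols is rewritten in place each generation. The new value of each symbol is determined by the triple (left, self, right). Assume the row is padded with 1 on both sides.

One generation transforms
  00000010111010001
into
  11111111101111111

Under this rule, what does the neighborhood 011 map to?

1

At position 8 the neighborhood is 011; the next row has 1 there.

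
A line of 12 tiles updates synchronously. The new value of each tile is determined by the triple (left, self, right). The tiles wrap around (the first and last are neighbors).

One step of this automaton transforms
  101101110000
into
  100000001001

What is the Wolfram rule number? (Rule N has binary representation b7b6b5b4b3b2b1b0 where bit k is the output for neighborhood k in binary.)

22

position 6: 111 → 0  (bit 7 = 0)
position 3: 110 → 0  (bit 6 = 0)
position 1: 101 → 0  (bit 5 = 0)
position 8: 100 → 1  (bit 4 = 1)
position 2: 011 → 0  (bit 3 = 0)
position 0: 010 → 1  (bit 2 = 1)
position 11: 001 → 1  (bit 1 = 1)
position 9: 000 → 0  (bit 0 = 0)
bits b7..b0 = 00010110 = 22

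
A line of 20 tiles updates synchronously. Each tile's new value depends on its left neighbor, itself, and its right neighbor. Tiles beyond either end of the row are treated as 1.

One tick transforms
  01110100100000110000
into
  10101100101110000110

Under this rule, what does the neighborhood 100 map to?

At position 6 the neighborhood is 100; the next row has 0 there.

0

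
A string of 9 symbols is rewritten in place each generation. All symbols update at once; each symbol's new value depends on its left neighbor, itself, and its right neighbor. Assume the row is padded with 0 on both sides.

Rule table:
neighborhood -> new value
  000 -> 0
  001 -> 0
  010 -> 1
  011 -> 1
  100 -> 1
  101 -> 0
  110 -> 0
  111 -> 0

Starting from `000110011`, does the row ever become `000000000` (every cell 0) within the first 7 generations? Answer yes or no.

000101010
000101011
000101010  (repeats generation 1; period 2)
generation 7: 000101010
generation 7 is 000101010, still not uniform 0

no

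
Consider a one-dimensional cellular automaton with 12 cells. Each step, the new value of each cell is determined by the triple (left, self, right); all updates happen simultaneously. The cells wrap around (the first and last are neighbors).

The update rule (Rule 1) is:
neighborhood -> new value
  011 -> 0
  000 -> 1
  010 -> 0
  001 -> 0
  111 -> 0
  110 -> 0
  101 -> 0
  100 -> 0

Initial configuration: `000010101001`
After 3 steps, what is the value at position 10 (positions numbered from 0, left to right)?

0

011000000000
000011111111
011000000000
position 10 holds 0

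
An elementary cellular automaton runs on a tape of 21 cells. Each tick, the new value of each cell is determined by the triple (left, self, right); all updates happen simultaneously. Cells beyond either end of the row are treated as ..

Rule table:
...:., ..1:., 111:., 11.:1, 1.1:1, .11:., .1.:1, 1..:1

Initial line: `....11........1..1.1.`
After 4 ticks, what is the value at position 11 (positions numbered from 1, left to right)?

.

.....11.......11.1111
......11.......11...1
.......11.......11..1
........11.......11.1
position 11 holds .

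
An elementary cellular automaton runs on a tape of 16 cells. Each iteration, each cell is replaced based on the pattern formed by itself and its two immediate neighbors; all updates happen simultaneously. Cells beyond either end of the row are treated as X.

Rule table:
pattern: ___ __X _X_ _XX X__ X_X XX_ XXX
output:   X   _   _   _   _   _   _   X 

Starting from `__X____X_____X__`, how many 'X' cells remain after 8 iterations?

4

iteration 1: ____XX___XXX____
iteration 2: _XX____X__X__XX_
iteration 3: ____XX__________
iteration 4: _XX____XXXXXXXX_
iteration 5: ____XX__XXXXXX__
iteration 6: _XX______XXXX___
iteration 7: ____XXXX__XX__X_
iteration 8: _XX__XX_________
count of X: 4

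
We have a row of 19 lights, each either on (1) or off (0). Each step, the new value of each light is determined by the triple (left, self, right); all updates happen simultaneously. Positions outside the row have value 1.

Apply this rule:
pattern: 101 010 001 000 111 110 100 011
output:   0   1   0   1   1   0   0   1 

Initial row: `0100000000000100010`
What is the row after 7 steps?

0101111111110101010
0101111111100101010
0101111111000101010
0101111110010101010
0101111100010101010
0101111001010101010
0101110001010101010

0101110001010101010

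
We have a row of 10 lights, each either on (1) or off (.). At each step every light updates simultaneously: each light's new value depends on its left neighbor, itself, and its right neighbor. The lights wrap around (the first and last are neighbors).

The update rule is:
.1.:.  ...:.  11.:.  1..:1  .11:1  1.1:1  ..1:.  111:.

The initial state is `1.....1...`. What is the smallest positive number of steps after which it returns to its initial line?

.1.....1..
..1.....1.
...1.....1
1...1.....
.1...1....
..1...1...
...1...1..
....1...1.
.....1...1
1.....1...

10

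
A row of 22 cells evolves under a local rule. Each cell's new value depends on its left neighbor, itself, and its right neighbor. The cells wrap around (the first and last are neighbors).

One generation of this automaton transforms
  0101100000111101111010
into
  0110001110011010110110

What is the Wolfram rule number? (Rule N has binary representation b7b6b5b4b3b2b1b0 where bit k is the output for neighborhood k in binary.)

165

position 11: 111 → 1  (bit 7 = 1)
position 4: 110 → 0  (bit 6 = 0)
position 2: 101 → 1  (bit 5 = 1)
position 5: 100 → 0  (bit 4 = 0)
position 3: 011 → 0  (bit 3 = 0)
position 1: 010 → 1  (bit 2 = 1)
position 0: 001 → 0  (bit 1 = 0)
position 6: 000 → 1  (bit 0 = 1)
bits b7..b0 = 10100101 = 165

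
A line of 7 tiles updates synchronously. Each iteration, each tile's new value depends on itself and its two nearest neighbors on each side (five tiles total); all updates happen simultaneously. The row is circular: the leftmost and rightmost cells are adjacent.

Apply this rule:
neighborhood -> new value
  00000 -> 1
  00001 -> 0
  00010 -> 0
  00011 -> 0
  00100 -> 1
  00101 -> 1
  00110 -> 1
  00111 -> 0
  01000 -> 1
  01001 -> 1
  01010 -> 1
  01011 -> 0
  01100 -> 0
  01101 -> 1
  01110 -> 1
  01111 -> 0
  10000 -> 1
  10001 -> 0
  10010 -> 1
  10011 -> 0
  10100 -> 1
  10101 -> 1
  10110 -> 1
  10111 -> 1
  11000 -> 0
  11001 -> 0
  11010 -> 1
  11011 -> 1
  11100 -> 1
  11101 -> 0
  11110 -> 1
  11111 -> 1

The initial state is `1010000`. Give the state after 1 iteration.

1111100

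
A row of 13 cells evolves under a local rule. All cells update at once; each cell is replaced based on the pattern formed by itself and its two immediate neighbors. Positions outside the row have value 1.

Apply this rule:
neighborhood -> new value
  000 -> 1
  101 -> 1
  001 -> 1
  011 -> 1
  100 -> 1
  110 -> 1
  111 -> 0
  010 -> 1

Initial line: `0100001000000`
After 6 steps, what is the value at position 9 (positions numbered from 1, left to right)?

1111111111111
0000000000000
1111111111111  (repeats step 1; period 2)
step 6: 0000000000000
position 9 holds 0

0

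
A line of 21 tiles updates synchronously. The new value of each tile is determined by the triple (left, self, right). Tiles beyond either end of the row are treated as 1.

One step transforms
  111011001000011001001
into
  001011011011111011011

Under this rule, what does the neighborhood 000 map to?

1

At position 10 the neighborhood is 000; the next row has 1 there.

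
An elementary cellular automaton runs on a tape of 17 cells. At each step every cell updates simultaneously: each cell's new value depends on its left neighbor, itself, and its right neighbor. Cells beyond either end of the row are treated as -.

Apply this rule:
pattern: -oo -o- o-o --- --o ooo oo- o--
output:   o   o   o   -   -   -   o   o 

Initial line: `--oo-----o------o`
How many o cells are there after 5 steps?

--ooo----oo-----o
--o-oo---ooo----o
--ooooo--o-oo---o
--o---oo-ooooo--o
--oo--oooo---oo-o
count of o: 9

9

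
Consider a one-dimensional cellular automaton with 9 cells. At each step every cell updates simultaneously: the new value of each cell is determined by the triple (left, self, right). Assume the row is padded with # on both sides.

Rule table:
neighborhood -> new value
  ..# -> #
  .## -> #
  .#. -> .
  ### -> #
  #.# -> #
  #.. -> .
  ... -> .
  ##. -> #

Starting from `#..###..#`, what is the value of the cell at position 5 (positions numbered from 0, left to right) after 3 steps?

#

#.####.##
#########
#########
position 5 holds #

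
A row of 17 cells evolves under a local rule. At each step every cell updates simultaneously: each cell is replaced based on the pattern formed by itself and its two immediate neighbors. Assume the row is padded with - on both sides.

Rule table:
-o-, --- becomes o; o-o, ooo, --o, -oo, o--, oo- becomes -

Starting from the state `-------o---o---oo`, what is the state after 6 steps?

-------o-o-o-o-oo

oooooo-o-o-o-o---
-------o-o-o-o-oo
oooooo-o-o-o-o---  (repeats step 1; period 2)
step 6: -------o-o-o-o-oo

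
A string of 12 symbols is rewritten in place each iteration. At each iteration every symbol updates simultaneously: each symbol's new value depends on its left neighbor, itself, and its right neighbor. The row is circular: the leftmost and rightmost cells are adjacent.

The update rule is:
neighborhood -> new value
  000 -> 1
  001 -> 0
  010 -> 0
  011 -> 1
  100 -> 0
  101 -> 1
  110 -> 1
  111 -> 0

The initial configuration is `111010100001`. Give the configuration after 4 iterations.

010101010101

001101001101
001110001110
101010101010
010101010101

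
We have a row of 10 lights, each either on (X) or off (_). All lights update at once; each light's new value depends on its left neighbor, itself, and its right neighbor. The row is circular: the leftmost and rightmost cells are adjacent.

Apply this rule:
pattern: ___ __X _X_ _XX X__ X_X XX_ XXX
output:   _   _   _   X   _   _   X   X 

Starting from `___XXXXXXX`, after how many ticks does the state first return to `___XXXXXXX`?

1

tick 1: ___XXXXXXX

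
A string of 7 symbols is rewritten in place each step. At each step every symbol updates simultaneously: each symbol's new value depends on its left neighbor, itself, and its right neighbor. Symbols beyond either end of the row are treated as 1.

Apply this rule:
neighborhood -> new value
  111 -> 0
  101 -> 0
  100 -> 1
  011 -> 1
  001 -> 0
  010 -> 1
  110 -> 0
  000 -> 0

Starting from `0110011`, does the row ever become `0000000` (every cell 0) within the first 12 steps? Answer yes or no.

no

0101010
0101010  (fixed point — unchanged through step 12)
step 12 is 0101010, still not uniform 0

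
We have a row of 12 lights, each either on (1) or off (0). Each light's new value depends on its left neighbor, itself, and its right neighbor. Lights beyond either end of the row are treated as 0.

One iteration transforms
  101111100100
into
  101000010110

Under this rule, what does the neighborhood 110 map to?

0

At position 6 the neighborhood is 110; the next row has 0 there.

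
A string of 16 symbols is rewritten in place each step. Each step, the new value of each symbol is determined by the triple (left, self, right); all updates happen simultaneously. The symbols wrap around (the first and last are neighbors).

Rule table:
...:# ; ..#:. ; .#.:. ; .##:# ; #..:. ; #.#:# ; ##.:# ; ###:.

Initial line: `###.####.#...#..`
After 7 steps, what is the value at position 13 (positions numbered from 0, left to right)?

step 1: #.###..##..#....
step 2: .##.#..##....##.
step 3: .###...##.##.##.
step 4: .#.#.#.########.
step 5: ..#.#.##......#.
step 6: #..#.###.####...
step 7: ....##.###..#.#.
position 13 holds .

.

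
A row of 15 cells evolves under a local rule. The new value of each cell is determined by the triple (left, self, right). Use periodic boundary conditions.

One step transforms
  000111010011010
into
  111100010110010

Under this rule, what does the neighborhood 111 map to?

0

At position 4 the neighborhood is 111; the next row has 0 there.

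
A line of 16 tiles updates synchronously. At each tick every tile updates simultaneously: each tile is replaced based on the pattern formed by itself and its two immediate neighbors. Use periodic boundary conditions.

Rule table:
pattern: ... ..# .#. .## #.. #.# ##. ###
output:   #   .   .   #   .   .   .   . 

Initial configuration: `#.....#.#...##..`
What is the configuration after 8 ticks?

..###.....###.#.

..###.....#.#...
#.#...###.....##
....#.#...###.#.
###.....#.#.....
#...###.....###.
..#.#...###.#...
#.....#.#.....##
..###.....###.#.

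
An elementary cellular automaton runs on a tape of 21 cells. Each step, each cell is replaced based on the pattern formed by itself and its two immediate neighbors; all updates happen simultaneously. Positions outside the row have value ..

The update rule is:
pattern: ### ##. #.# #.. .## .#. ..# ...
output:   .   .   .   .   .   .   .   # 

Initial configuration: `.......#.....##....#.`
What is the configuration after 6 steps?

step 1: ######...###....##...
step 2: .......#.....##....##
step 3: ######...###....##...  (repeats step 1; period 2)
step 6: .......#.....##....##

.......#.....##....##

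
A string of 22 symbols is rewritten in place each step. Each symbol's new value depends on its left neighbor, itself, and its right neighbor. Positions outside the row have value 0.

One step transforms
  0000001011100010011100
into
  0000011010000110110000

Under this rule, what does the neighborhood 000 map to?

0

At position 0 the neighborhood is 000; the next row has 0 there.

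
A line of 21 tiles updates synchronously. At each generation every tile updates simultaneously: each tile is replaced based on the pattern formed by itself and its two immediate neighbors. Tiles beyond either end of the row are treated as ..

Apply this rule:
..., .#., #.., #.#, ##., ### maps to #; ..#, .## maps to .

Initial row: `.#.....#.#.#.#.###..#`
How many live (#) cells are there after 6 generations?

.#####.########.###.#
..#####.########.####
#..#####.########.###
##..#####.########.##
.##..#####.########.#
..##..#####.#########
count of #: 16

16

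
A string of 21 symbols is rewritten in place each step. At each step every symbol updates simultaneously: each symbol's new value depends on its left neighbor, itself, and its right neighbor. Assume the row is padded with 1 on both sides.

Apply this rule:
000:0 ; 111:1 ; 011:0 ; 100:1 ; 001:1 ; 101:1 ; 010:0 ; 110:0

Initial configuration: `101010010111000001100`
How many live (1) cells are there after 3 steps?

10

step 1: 010101101010100010011
step 2: 101010010101010101101
step 3: 010101101010101010010
count of 1: 10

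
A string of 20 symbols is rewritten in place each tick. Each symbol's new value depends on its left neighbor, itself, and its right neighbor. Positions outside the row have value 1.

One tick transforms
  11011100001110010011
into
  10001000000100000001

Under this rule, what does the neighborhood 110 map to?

0

At position 1 the neighborhood is 110; the next row has 0 there.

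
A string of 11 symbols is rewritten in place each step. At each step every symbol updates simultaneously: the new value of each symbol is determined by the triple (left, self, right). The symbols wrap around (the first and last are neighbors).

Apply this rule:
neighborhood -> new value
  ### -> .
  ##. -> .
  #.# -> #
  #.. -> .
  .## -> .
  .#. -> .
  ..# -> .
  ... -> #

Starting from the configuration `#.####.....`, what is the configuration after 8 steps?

...###.....

step 1: .#.....###.
step 2: ...###.....
step 3: ##.....####
step 4: ...###.....  (repeats step 2; period 2)
step 8: ...###.....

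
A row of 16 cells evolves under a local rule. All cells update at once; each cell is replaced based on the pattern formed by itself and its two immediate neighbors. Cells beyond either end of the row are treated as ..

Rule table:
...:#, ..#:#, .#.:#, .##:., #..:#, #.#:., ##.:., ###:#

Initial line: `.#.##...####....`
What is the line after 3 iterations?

##.#..#######..#

##...###.##.####
..###.#......##.
##.#..#######..#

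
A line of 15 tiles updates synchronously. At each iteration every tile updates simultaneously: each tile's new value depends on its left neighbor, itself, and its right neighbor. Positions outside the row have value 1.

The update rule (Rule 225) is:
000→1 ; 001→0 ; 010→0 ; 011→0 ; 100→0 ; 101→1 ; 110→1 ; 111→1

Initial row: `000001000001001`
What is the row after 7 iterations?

iteration 1: 011100011100000
iteration 2: 101101001101110
iteration 3: 110110000110111
iteration 4: 111010110011011
iteration 5: 111101010001101
iteration 6: 111110100100110
iteration 7: 111111000000011

111111000000011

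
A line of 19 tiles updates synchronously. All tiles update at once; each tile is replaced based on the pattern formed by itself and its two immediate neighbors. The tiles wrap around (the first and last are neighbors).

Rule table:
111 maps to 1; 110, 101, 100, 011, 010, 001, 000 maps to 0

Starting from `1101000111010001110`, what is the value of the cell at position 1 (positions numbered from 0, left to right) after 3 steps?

0

0000000010000000100
0000000000000000000
0000000000000000000
position 1 holds 0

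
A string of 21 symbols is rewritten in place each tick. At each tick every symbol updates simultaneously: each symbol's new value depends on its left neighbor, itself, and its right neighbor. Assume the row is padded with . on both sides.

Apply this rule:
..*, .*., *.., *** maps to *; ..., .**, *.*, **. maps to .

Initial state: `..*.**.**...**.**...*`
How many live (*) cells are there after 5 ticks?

.**......*.*.....*.**
*..*....**.**...**...
*****..*.....*.*..*..
.***.****...**.*****.
*.*...**.*.*....***.*
count of *: 10

10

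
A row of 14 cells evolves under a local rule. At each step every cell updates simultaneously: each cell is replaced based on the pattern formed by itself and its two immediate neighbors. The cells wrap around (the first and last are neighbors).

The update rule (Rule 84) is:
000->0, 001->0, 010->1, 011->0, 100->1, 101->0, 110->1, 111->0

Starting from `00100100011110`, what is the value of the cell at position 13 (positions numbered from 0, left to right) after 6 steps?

0

step 1: 00110110000011
step 2: 10010011000001
step 3: 11011001100000
step 4: 01001100110000
step 5: 01100110011000
step 6: 00110011001100
position 13 holds 0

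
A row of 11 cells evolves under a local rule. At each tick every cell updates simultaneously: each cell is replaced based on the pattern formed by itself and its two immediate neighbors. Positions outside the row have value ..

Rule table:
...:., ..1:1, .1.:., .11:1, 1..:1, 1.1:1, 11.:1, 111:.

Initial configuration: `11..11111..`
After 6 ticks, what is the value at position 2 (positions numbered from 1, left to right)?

tick 1: 11111...11.
tick 2: 1...11.1111
tick 3: .1.11111..1
tick 4: 1.11...111.
tick 5: .1111.11.11
tick 6: 11..1111111
position 2 holds 1

1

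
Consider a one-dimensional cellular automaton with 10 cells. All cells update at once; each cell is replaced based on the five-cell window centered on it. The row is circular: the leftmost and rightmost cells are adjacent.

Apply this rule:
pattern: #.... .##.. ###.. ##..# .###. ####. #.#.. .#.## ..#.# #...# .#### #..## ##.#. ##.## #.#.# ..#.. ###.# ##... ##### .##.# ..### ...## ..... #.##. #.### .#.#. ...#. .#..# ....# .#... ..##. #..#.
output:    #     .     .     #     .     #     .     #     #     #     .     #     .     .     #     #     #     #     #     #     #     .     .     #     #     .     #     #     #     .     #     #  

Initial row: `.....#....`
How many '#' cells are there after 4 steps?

...###.#..
.#.#.#...#
.#.#...###
.#...#.#.#
count of #: 4

4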